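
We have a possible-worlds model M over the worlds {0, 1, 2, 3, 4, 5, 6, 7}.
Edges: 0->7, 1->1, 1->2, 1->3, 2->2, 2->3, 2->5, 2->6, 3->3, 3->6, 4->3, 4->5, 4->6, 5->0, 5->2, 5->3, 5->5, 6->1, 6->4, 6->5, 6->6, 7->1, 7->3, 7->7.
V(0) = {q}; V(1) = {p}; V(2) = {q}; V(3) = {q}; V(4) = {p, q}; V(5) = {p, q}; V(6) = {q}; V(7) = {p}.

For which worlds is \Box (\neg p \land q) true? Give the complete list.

Let φ = \Box (\neg p \land q). Evaluate φ at each world:
  0 (successors {7}): φ is false.
  1 (successors {1, 2, 3}): φ is false.
  2 (successors {2, 3, 5, 6}): φ is false.
  3 (successors {3, 6}): φ is true.
  4 (successors {3, 5, 6}): φ is false.
  5 (successors {0, 2, 3, 5}): φ is false.
  6 (successors {1, 4, 5, 6}): φ is false.
  7 (successors {1, 3, 7}): φ is false.
For instance, at 1:
  At 1: \Box (\neg p \land q) requires \neg p \land q at every successor {1, 2, 3}.
    \neg p \land q fails at 1, so \Box (\neg p \land q) is false at 1.
Satisfying worlds: {3}

3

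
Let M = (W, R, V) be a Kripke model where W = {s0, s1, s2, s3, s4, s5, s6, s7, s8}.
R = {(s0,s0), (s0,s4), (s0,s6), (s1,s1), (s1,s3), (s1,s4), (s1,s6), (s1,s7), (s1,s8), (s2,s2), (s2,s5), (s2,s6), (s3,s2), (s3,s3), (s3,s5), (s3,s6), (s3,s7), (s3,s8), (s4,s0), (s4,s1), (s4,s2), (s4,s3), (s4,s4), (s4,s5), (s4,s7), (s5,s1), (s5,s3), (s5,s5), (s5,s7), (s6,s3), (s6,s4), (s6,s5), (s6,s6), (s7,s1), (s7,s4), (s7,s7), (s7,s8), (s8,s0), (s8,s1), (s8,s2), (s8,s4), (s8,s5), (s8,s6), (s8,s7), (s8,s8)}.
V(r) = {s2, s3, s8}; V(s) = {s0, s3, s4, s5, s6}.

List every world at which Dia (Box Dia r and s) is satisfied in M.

Recall that Box ψ holds at a world iff ψ holds at every accessible world, and Dia ψ holds iff ψ holds at some accessible world.
Let φ = Dia (Box Dia r and s). Evaluate φ at each world:
  s0 (successors {s0, s4, s6}): φ is true.
  s1 (successors {s1, s3, s4, s6, s7, s8}): φ is true.
  s2 (successors {s2, s5, s6}): φ is true.
  s3 (successors {s2, s3, s5, s6, s7, s8}): φ is true.
  s4 (successors {s0, s1, s2, s3, s4, s5, s7}): φ is true.
  s5 (successors {s1, s3, s5, s7}): φ is true.
  s6 (successors {s3, s4, s5, s6}): φ is true.
  s7 (successors {s1, s4, s7, s8}): φ is false.
  s8 (successors {s0, s1, s2, s4, s5, s6, s7, s8}): φ is true.
For instance, at s6:
  At s6: Dia (Box Dia r and s) requires Box Dia r and s at some successor in {s3, s4, s5, s6}.
    Box Dia r and s holds at s3, so Dia (Box Dia r and s) is true at s6.
      At s3: Box Dia r is true, s is true, so Box Dia r and s is true.
Satisfying worlds: {s0, s1, s2, s3, s4, s5, s6, s8}

s0, s1, s2, s3, s4, s5, s6, s8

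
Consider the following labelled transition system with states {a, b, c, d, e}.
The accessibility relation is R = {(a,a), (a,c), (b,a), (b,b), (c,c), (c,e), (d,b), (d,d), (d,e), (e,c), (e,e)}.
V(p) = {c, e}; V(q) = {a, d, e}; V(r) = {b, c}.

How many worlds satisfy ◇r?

5

Let φ = ◇r. Evaluate φ at each world:
  a (successors {a, c}): φ is true.
  b (successors {a, b}): φ is true.
  c (successors {c, e}): φ is true.
  d (successors {b, d, e}): φ is true.
  e (successors {c, e}): φ is true.
For instance, at c:
  At c: ◇r requires r at some successor in {c, e}.
    r holds at c, so ◇r is true at c.
Satisfying worlds: {a, b, c, d, e}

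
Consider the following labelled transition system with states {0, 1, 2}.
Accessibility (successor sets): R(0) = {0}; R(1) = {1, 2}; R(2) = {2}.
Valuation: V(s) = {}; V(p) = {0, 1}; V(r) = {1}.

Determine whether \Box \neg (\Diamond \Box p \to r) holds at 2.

No

At 2: \Box \neg (\Diamond \Box p \to r) requires \neg (\Diamond \Box p \to r) at every successor {2}.
  \neg (\Diamond \Box p \to r) fails at 2, so \Box \neg (\Diamond \Box p \to r) is false at 2.
    At 2: \Diamond \Box p \to r is true, so \neg (\Diamond \Box p \to r) is false.
      At 2: \Diamond \Box p is false, r is false, so \Diamond \Box p \to r is true.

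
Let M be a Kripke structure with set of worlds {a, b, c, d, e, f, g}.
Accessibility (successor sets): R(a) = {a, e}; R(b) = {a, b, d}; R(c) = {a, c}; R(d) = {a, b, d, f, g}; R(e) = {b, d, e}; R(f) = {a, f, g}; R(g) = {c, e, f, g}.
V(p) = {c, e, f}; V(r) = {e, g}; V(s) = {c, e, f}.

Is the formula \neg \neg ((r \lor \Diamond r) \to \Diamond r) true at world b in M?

Yes

Recall that \Diamond ψ holds at a world iff ψ holds at some accessible world.
At b: \neg ((r \lor \Diamond r) \to \Diamond r) is false, so \neg \neg ((r \lor \Diamond r) \to \Diamond r) is true.
  At b: (r \lor \Diamond r) \to \Diamond r is true, so \neg ((r \lor \Diamond r) \to \Diamond r) is false.
    At b: r \lor \Diamond r is false, \Diamond r is false, so (r \lor \Diamond r) \to \Diamond r is true.
      At b: r is false, \Diamond r is false, so r \lor \Diamond r is false.
      At b: \Diamond r requires r at some successor in {a, b, d}.
        At a: r is false.
        At b: r is false.
        At d: r is false.
      So \Diamond r is false at b.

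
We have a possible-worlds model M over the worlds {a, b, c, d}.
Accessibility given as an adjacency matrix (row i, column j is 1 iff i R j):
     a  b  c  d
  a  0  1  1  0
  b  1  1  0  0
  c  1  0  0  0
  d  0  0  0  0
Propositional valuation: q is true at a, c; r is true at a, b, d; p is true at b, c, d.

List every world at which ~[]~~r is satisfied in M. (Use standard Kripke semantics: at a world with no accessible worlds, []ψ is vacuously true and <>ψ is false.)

Let φ = ~[]~~r. Evaluate φ at each world:
  a (successors {b, c}): φ is true.
  b (successors {a, b}): φ is false.
  c (successors {a}): φ is false.
  d (successors ∅): φ is false.
For instance, at a:
  At a: []~~r is false, so ~[]~~r is true.
    At a: []~~r requires ~~r at every successor {b, c}.
      ~~r fails at c, so []~~r is false at a.
Satisfying worlds: {a}

a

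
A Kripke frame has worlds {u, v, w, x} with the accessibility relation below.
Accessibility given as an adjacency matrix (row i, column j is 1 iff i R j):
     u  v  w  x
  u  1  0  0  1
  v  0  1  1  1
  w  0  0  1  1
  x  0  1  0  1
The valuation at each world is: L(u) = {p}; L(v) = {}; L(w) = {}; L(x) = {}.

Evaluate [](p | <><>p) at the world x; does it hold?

No

Recall that []ψ holds at a world iff ψ holds at every accessible world, and <>ψ holds iff ψ holds at some accessible world.
At x: [](p | <><>p) requires p | <><>p at every successor {v, x}.
  p | <><>p fails at v, so [](p | <><>p) is false at x.
    At v: p is false, <><>p is false, so p | <><>p is false.
      At v: <><>p requires <>p at some successor in {v, w, x}.
        At v: <>p is false.
        At w: <>p is false.
        At x: <>p is false.
      So <><>p is false at v.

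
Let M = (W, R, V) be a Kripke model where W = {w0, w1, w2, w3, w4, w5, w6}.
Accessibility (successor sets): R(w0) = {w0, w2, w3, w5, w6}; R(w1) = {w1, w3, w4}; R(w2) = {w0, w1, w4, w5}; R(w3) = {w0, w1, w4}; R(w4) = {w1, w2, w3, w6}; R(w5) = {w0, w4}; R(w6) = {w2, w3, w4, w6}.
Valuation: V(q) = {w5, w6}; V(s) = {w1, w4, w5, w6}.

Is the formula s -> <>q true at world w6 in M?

Yes

Recall that <>ψ holds at a world iff ψ holds at some accessible world.
At w6: s is true, <>q is true, so s -> <>q is true.
  At w6: <>q requires q at some successor in {w2, w3, w4, w6}.
    q holds at w6, so <>q is true at w6.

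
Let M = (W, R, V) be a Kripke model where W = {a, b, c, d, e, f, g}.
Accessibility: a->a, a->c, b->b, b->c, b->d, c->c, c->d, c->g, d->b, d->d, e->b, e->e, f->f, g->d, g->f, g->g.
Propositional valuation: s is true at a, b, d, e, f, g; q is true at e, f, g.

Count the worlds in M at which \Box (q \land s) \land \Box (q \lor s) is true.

1

Recall that \Box ψ holds at a world iff ψ holds at every accessible world, and \Diamond ψ holds iff ψ holds at some accessible world.
Let φ = \Box (q \land s) \land \Box (q \lor s). Evaluate φ at each world:
  a (successors {a, c}): φ is false.
  b (successors {b, c, d}): φ is false.
  c (successors {c, d, g}): φ is false.
  d (successors {b, d}): φ is false.
  e (successors {b, e}): φ is false.
  f (successors {f}): φ is true.
  g (successors {d, f, g}): φ is false.
For instance, at a:
  At a: \Box (q \land s) is false, \Box (q \lor s) is false, so \Box (q \land s) \land \Box (q \lor s) is false.
    At a: \Box (q \land s) requires q \land s at every successor {a, c}.
      q \land s fails at a, so \Box (q \land s) is false at a.
    At a: \Box (q \lor s) requires q \lor s at every successor {a, c}.
      q \lor s fails at c, so \Box (q \lor s) is false at a.
Satisfying worlds: {f}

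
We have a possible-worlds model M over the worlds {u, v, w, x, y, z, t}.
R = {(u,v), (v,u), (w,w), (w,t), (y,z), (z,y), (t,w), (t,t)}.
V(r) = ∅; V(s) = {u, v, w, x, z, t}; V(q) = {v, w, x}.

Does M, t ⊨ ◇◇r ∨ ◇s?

Recall that ◇ψ holds at a world iff ψ holds at some accessible world.
At t: ◇◇r is false, ◇s is true, so ◇◇r ∨ ◇s is true.
  At t: ◇◇r requires ◇r at some successor in {w, t}.
    At w: ◇r is false.
    At t: ◇r is false.
  So ◇◇r is false at t.
  At t: ◇s requires s at some successor in {w, t}.
    s holds at w, so ◇s is true at t.

Yes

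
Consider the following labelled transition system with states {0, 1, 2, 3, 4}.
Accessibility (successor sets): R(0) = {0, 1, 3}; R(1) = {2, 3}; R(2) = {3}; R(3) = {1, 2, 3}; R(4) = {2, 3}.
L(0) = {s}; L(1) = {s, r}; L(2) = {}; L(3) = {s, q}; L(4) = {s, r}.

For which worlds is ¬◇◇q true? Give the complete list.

none

Recall that ◇ψ holds at a world iff ψ holds at some accessible world.
Let φ = ¬◇◇q. Evaluate φ at each world:
  0 (successors {0, 1, 3}): φ is false.
  1 (successors {2, 3}): φ is false.
  2 (successors {3}): φ is false.
  3 (successors {1, 2, 3}): φ is false.
  4 (successors {2, 3}): φ is false.
For instance, at 4:
  At 4: ◇◇q is true, so ¬◇◇q is false.
    At 4: ◇◇q requires ◇q at some successor in {2, 3}.
      ◇q holds at 2, so ◇◇q is true at 4.
Satisfying worlds: none.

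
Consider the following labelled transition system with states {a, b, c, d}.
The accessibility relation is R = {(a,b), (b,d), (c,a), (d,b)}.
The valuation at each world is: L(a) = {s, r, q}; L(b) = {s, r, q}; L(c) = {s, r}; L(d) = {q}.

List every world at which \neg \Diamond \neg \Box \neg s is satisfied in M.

Let φ = \neg \Diamond \neg \Box \neg s. Evaluate φ at each world:
  a (successors {b}): φ is true.
  b (successors {d}): φ is false.
  c (successors {a}): φ is false.
  d (successors {b}): φ is true.
For instance, at c:
  At c: \Diamond \neg \Box \neg s is true, so \neg \Diamond \neg \Box \neg s is false.
    At c: \Diamond \neg \Box \neg s requires \neg \Box \neg s at some successor in {a}.
      \neg \Box \neg s holds at a, so \Diamond \neg \Box \neg s is true at c.
Satisfying worlds: {a, d}

a, d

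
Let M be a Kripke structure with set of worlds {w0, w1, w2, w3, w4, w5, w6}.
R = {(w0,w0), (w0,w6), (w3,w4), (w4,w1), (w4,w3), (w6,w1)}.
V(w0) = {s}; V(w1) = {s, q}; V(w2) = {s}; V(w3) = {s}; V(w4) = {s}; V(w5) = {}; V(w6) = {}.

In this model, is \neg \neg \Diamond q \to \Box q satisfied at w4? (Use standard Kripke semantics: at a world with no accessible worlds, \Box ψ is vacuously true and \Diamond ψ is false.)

At w4: \neg \neg \Diamond q is true, \Box q is false, so \neg \neg \Diamond q \to \Box q is false.
  At w4: \neg \Diamond q is false, so \neg \neg \Diamond q is true.
    At w4: \Diamond q is true, so \neg \Diamond q is false.
      At w4: \Diamond q requires q at some successor in {w1, w3}.
        q holds at w1, so \Diamond q is true at w4.
  At w4: \Box q requires q at every successor {w1, w3}.
    q fails at w3, so \Box q is false at w4.

No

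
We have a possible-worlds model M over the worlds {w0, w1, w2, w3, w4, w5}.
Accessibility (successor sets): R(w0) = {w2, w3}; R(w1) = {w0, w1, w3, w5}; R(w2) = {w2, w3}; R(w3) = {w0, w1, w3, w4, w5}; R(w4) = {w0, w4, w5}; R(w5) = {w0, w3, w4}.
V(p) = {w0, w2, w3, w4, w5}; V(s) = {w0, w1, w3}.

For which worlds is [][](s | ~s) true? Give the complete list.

Let φ = [][](s | ~s). Evaluate φ at each world:
  w0 (successors {w2, w3}): φ is true.
  w1 (successors {w0, w1, w3, w5}): φ is true.
  w2 (successors {w2, w3}): φ is true.
  w3 (successors {w0, w1, w3, w4, w5}): φ is true.
  w4 (successors {w0, w4, w5}): φ is true.
  w5 (successors {w0, w3, w4}): φ is true.
For instance, at w1:
  At w1: [][](s | ~s) requires [](s | ~s) at every successor {w0, w1, w3, w5}.
    At w0: [](s | ~s) is true.
    At w1: [](s | ~s) is true.
    At w3: [](s | ~s) is true.
    At w5: [](s | ~s) is true.
  So [][](s | ~s) is true at w1.
Satisfying worlds: {w0, w1, w2, w3, w4, w5}

w0, w1, w2, w3, w4, w5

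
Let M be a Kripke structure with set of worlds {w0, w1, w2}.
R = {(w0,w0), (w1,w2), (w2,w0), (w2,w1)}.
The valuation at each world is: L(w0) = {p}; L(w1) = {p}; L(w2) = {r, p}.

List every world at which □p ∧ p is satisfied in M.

Let φ = □p ∧ p. Evaluate φ at each world:
  w0 (successors {w0}): φ is true.
  w1 (successors {w2}): φ is true.
  w2 (successors {w0, w1}): φ is true.
For instance, at w1:
  At w1: □p is true, p is true, so □p ∧ p is true.
    At w1: □p requires p at every successor {w2}.
      At w2: p is true.
    So □p is true at w1.
Satisfying worlds: {w0, w1, w2}

w0, w1, w2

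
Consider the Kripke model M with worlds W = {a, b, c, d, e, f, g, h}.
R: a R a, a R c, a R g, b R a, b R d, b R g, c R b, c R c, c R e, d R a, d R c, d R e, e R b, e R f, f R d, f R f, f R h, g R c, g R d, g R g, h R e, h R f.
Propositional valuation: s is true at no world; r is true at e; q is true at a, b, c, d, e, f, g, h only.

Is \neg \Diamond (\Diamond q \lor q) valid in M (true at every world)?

Let φ = \neg \Diamond (\Diamond q \lor q). Evaluate φ at each world:
  a (successors {a, c, g}): φ is false.
  b (successors {a, d, g}): φ is false.
  c (successors {b, c, e}): φ is false.
  d (successors {a, c, e}): φ is false.
  e (successors {b, f}): φ is false.
  f (successors {d, f, h}): φ is false.
  g (successors {c, d, g}): φ is false.
  h (successors {e, f}): φ is false.
Detail at a (counterexample):
  At a: \Diamond (\Diamond q \lor q) is true, so \neg \Diamond (\Diamond q \lor q) is false.
    At a: \Diamond (\Diamond q \lor q) requires \Diamond q \lor q at some successor in {a, c, g}.
      \Diamond q \lor q holds at a, so \Diamond (\Diamond q \lor q) is true at a.

No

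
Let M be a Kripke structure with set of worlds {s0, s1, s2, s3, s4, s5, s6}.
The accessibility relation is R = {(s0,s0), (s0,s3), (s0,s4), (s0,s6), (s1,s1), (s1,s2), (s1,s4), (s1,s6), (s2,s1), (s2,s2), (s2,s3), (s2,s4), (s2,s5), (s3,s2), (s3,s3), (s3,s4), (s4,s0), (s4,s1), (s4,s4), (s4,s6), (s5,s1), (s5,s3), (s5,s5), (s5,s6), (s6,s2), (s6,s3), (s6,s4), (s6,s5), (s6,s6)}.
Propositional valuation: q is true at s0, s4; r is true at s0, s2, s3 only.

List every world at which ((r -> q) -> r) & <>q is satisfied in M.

Let φ = ((r -> q) -> r) & <>q. Evaluate φ at each world:
  s0 (successors {s0, s3, s4, s6}): φ is true.
  s1 (successors {s1, s2, s4, s6}): φ is false.
  s2 (successors {s1, s2, s3, s4, s5}): φ is true.
  s3 (successors {s2, s3, s4}): φ is true.
  s4 (successors {s0, s1, s4, s6}): φ is false.
  s5 (successors {s1, s3, s5, s6}): φ is false.
  s6 (successors {s2, s3, s4, s5, s6}): φ is false.
For instance, at s2:
  At s2: (r -> q) -> r is true, <>q is true, so ((r -> q) -> r) & <>q is true.
    At s2: <>q requires q at some successor in {s1, s2, s3, s4, s5}.
      q holds at s4, so <>q is true at s2.
Satisfying worlds: {s0, s2, s3}

s0, s2, s3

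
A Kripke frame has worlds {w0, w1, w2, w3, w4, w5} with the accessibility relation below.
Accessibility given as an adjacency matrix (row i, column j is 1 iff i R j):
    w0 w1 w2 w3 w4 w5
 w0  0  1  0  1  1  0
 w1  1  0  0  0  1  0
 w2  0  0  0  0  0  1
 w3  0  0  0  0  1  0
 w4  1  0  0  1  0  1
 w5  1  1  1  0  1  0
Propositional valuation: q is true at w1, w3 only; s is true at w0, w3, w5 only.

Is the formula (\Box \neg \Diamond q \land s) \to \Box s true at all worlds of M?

Yes

Let φ = (\Box \neg \Diamond q \land s) \to \Box s. Evaluate φ at each world:
  w0 (successors {w1, w3, w4}): φ is true.
  w1 (successors {w0, w4}): φ is true.
  w2 (successors {w5}): φ is true.
  w3 (successors {w4}): φ is true.
  w4 (successors {w0, w3, w5}): φ is true.
  w5 (successors {w0, w1, w2, w4}): φ is true.
For instance, at w5:
  At w5: \Box \neg \Diamond q \land s is false, \Box s is false, so (\Box \neg \Diamond q \land s) \to \Box s is true.
    At w5: \Box \neg \Diamond q is false, s is true, so \Box \neg \Diamond q \land s is false.
      At w5: \Box \neg \Diamond q requires \neg \Diamond q at every successor {w0, w1, w2, w4}.
        \neg \Diamond q fails at w0, so \Box \neg \Diamond q is false at w5.
    At w5: \Box s requires s at every successor {w0, w1, w2, w4}.
      s fails at w1, so \Box s is false at w5.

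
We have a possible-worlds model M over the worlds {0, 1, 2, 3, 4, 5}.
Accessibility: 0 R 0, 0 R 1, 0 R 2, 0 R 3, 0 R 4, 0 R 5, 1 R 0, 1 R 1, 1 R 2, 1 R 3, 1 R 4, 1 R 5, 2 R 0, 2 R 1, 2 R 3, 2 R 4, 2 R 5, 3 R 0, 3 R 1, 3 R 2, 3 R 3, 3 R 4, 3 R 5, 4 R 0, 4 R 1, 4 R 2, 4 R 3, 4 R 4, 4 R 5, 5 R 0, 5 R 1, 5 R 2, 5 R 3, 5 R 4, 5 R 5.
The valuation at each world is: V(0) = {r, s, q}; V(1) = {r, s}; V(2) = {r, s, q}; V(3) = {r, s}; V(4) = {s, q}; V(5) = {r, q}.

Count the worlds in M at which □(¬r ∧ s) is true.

0

Recall that □ψ holds at a world iff ψ holds at every accessible world, and ◇ψ holds iff ψ holds at some accessible world.
Let φ = □(¬r ∧ s). Evaluate φ at each world:
  0 (successors {0, 1, 2, 3, 4, 5}): φ is false.
  1 (successors {0, 1, 2, 3, 4, 5}): φ is false.
  2 (successors {0, 1, 3, 4, 5}): φ is false.
  3 (successors {0, 1, 2, 3, 4, 5}): φ is false.
  4 (successors {0, 1, 2, 3, 4, 5}): φ is false.
  5 (successors {0, 1, 2, 3, 4, 5}): φ is false.
For instance, at 4:
  At 4: □(¬r ∧ s) requires ¬r ∧ s at every successor {0, 1, 2, 3, 4, 5}.
    ¬r ∧ s fails at 0, so □(¬r ∧ s) is false at 4.
Satisfying worlds: none.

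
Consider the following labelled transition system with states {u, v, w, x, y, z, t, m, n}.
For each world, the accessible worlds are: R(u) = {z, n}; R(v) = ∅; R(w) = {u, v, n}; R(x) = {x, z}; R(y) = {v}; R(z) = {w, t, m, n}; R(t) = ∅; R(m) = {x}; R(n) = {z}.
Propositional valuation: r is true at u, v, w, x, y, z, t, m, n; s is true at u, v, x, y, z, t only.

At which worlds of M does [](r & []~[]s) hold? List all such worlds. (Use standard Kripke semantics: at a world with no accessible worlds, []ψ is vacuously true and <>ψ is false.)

v, y, t

Recall that []ψ holds at a world iff ψ holds at every accessible world, and <>ψ holds iff ψ holds at some accessible world.
Let φ = [](r & []~[]s). Evaluate φ at each world:
  u (successors {z, n}): φ is false.
  v (successors ∅): φ is true.
  w (successors {u, v, n}): φ is false.
  x (successors {x, z}): φ is false.
  y (successors {v}): φ is true.
  z (successors {w, t, m, n}): φ is false.
  t (successors ∅): φ is true.
  m (successors {x}): φ is false.
  n (successors {z}): φ is false.
For instance, at w:
  At w: [](r & []~[]s) requires r & []~[]s at every successor {u, v, n}.
    r & []~[]s fails at u, so [](r & []~[]s) is false at w.
      At u: r is true, []~[]s is false, so r & []~[]s is false.
Satisfying worlds: {v, y, t}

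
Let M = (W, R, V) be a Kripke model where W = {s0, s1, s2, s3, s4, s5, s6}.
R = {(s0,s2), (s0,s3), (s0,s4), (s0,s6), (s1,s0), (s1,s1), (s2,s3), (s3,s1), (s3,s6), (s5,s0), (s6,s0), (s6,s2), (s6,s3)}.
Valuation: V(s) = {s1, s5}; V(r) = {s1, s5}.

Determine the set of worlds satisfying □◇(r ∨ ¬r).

Recall that □ψ holds at a world iff ψ holds at every accessible world, and ◇ψ holds iff ψ holds at some accessible world.
Let φ = □◇(r ∨ ¬r). Evaluate φ at each world:
  s0 (successors {s2, s3, s4, s6}): φ is false.
  s1 (successors {s0, s1}): φ is true.
  s2 (successors {s3}): φ is true.
  s3 (successors {s1, s6}): φ is true.
  s4 (successors ∅): φ is true.
  s5 (successors {s0}): φ is true.
  s6 (successors {s0, s2, s3}): φ is true.
For instance, at s2:
  At s2: □◇(r ∨ ¬r) requires ◇(r ∨ ¬r) at every successor {s3}.
      At s3: ◇(r ∨ ¬r) requires r ∨ ¬r at some successor in {s1, s6}.
        r ∨ ¬r holds at s1, so ◇(r ∨ ¬r) is true at s3.
  So □◇(r ∨ ¬r) is true at s2.
Satisfying worlds: {s1, s2, s3, s4, s5, s6}

s1, s2, s3, s4, s5, s6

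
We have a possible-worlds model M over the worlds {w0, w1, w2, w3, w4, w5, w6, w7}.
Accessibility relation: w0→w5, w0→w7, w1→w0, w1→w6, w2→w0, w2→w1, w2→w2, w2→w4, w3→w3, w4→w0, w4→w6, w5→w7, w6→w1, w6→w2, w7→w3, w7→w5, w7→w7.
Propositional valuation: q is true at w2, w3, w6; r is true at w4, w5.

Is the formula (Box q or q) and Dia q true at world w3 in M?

At w3: Box q or q is true, Dia q is true, so (Box q or q) and Dia q is true.
  At w3: Box q is true, q is true, so Box q or q is true.
    At w3: Box q requires q at every successor {w3}.
      At w3: q is true.
    So Box q is true at w3.
  At w3: Dia q requires q at some successor in {w3}.
    q holds at w3, so Dia q is true at w3.

Yes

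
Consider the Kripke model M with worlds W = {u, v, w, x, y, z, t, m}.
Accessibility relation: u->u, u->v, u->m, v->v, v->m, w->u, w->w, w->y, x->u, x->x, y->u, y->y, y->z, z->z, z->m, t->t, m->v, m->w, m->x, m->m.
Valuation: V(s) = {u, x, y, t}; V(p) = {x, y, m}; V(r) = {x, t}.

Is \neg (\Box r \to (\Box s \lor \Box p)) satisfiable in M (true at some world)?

Recall that \Box ψ holds at a world iff ψ holds at every accessible world, and \Diamond ψ holds iff ψ holds at some accessible world.
Let φ = \neg (\Box r \to (\Box s \lor \Box p)). Evaluate φ at each world:
  u (successors {u, v, m}): φ is false.
  v (successors {v, m}): φ is false.
  w (successors {u, w, y}): φ is false.
  x (successors {u, x}): φ is false.
  y (successors {u, y, z}): φ is false.
  z (successors {z, m}): φ is false.
  t (successors {t}): φ is false.
  m (successors {v, w, x, m}): φ is false.
For instance, at t:
  At t: \Box r \to (\Box s \lor \Box p) is true, so \neg (\Box r \to (\Box s \lor \Box p)) is false.
    At t: \Box r is true, \Box s \lor \Box p is true, so \Box r \to (\Box s \lor \Box p) is true.
      At t: \Box r requires r at every successor {t}.
        At t: r is true.
      So \Box r is true at t.
      At t: \Box s is true, \Box p is false, so \Box s \lor \Box p is true.

No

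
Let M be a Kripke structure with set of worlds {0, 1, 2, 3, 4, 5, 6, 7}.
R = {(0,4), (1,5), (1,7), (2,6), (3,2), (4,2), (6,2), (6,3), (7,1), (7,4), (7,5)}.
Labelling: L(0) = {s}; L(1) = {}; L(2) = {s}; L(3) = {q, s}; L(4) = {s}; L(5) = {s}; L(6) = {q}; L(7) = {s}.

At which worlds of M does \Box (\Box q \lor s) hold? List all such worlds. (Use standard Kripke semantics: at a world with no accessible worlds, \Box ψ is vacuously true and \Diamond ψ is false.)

0, 1, 3, 4, 5, 6

Let φ = \Box (\Box q \lor s). Evaluate φ at each world:
  0 (successors {4}): φ is true.
  1 (successors {5, 7}): φ is true.
  2 (successors {6}): φ is false.
  3 (successors {2}): φ is true.
  4 (successors {2}): φ is true.
  5 (successors ∅): φ is true.
  6 (successors {2, 3}): φ is true.
  7 (successors {1, 4, 5}): φ is false.
For instance, at 2:
  At 2: \Box (\Box q \lor s) requires \Box q \lor s at every successor {6}.
    \Box q \lor s fails at 6, so \Box (\Box q \lor s) is false at 2.
      At 6: \Box q is false, s is false, so \Box q \lor s is false.
Satisfying worlds: {0, 1, 3, 4, 5, 6}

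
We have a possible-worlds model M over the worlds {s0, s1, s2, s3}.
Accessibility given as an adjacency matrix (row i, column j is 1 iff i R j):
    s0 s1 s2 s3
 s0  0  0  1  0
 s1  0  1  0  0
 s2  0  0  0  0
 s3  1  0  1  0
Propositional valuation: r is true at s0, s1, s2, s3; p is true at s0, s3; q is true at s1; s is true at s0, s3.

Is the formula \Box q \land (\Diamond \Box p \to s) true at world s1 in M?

Yes

At s1: \Box q is true, \Diamond \Box p \to s is true, so \Box q \land (\Diamond \Box p \to s) is true.
  At s1: \Box q requires q at every successor {s1}.
    At s1: q is true.
  So \Box q is true at s1.
  At s1: \Diamond \Box p is false, s is false, so \Diamond \Box p \to s is true.
    At s1: \Diamond \Box p requires \Box p at some successor in {s1}.
      At s1: \Box p is false.
    So \Diamond \Box p is false at s1.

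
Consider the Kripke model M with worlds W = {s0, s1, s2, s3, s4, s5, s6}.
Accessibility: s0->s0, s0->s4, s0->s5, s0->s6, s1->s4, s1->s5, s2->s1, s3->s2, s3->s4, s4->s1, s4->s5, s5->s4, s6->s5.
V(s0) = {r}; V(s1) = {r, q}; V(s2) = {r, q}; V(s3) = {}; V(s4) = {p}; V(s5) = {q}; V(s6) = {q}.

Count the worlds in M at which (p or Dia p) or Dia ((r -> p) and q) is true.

Let φ = (p or Dia p) or Dia ((r -> p) and q). Evaluate φ at each world:
  s0 (successors {s0, s4, s5, s6}): φ is true.
  s1 (successors {s4, s5}): φ is true.
  s2 (successors {s1}): φ is false.
  s3 (successors {s2, s4}): φ is true.
  s4 (successors {s1, s5}): φ is true.
  s5 (successors {s4}): φ is true.
  s6 (successors {s5}): φ is true.
For instance, at s0:
  At s0: p or Dia p is true, Dia ((r -> p) and q) is true, so (p or Dia p) or Dia ((r -> p) and q) is true.
    At s0: p is false, Dia p is true, so p or Dia p is true.
      At s0: Dia p requires p at some successor in {s0, s4, s5, s6}.
        p holds at s4, so Dia p is true at s0.
    At s0: Dia ((r -> p) and q) requires (r -> p) and q at some successor in {s0, s4, s5, s6}.
      (r -> p) and q holds at s5, so Dia ((r -> p) and q) is true at s0.
Satisfying worlds: {s0, s1, s3, s4, s5, s6}

6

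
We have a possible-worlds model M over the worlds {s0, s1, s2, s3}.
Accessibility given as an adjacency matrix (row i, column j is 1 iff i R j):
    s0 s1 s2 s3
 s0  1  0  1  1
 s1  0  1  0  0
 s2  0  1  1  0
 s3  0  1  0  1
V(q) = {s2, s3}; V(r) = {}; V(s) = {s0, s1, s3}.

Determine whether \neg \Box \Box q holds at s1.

Recall that \Box ψ holds at a world iff ψ holds at every accessible world, and \Diamond ψ holds iff ψ holds at some accessible world.
At s1: \Box \Box q is false, so \neg \Box \Box q is true.
  At s1: \Box \Box q requires \Box q at every successor {s1}.
    \Box q fails at s1, so \Box \Box q is false at s1.
      At s1: \Box q requires q at every successor {s1}.
        q fails at s1, so \Box q is false at s1.

Yes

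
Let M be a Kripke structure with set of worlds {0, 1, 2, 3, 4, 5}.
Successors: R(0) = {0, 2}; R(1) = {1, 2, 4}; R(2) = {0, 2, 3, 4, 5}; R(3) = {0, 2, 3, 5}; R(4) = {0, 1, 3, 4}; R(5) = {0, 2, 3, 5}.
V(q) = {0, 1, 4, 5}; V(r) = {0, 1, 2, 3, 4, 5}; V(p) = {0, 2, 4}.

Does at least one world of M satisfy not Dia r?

No

Let φ = not Dia r. Evaluate φ at each world:
  0 (successors {0, 2}): φ is false.
  1 (successors {1, 2, 4}): φ is false.
  2 (successors {0, 2, 3, 4, 5}): φ is false.
  3 (successors {0, 2, 3, 5}): φ is false.
  4 (successors {0, 1, 3, 4}): φ is false.
  5 (successors {0, 2, 3, 5}): φ is false.
For instance, at 2:
  At 2: Dia r is true, so not Dia r is false.
    At 2: Dia r requires r at some successor in {0, 2, 3, 4, 5}.
      r holds at 0, so Dia r is true at 2.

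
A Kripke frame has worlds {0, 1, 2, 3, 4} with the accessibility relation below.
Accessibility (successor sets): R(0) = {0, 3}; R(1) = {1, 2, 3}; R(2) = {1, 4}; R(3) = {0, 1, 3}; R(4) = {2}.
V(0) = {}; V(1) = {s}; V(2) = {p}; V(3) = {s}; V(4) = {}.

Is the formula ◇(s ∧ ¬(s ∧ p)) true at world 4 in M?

At 4: ◇(s ∧ ¬(s ∧ p)) requires s ∧ ¬(s ∧ p) at some successor in {2}.
  At 2: s ∧ ¬(s ∧ p) is false.
So ◇(s ∧ ¬(s ∧ p)) is false at 4.

No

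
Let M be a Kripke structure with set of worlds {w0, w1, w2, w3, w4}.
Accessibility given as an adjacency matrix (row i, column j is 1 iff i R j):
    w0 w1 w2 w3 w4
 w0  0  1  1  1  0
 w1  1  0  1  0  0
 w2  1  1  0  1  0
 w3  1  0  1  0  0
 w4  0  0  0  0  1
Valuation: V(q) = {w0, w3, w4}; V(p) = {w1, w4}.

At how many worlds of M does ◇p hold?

3

Let φ = ◇p. Evaluate φ at each world:
  w0 (successors {w1, w2, w3}): φ is true.
  w1 (successors {w0, w2}): φ is false.
  w2 (successors {w0, w1, w3}): φ is true.
  w3 (successors {w0, w2}): φ is false.
  w4 (successors {w4}): φ is true.
For instance, at w3:
  At w3: ◇p requires p at some successor in {w0, w2}.
    At w0: p is false.
    At w2: p is false.
  So ◇p is false at w3.
Satisfying worlds: {w0, w2, w4}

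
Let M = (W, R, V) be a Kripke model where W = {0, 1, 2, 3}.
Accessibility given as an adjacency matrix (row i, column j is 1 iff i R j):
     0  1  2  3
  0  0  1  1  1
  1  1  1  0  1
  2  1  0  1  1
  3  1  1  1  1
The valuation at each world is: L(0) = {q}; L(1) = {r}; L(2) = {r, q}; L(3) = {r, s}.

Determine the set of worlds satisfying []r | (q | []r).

0, 2

Let φ = []r | (q | []r). Evaluate φ at each world:
  0 (successors {1, 2, 3}): φ is true.
  1 (successors {0, 1, 3}): φ is false.
  2 (successors {0, 2, 3}): φ is true.
  3 (successors {0, 1, 2, 3}): φ is false.
For instance, at 1:
  At 1: []r is false, q | []r is false, so []r | (q | []r) is false.
    At 1: []r requires r at every successor {0, 1, 3}.
      r fails at 0, so []r is false at 1.
    At 1: q is false, []r is false, so q | []r is false.
      At 1: []r requires r at every successor {0, 1, 3}.
        r fails at 0, so []r is false at 1.
Satisfying worlds: {0, 2}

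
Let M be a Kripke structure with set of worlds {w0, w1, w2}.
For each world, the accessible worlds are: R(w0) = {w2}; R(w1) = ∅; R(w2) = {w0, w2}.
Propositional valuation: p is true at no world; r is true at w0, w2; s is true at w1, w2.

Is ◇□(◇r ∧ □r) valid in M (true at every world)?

No

Recall that □ψ holds at a world iff ψ holds at every accessible world, and ◇ψ holds iff ψ holds at some accessible world.
Let φ = ◇□(◇r ∧ □r). Evaluate φ at each world:
  w0 (successors {w2}): φ is true.
  w1 (successors ∅): φ is false.
  w2 (successors {w0, w2}): φ is true.
Detail at w1 (counterexample):
  At w1: no accessible worlds, so ◇□(◇r ∧ □r) is false.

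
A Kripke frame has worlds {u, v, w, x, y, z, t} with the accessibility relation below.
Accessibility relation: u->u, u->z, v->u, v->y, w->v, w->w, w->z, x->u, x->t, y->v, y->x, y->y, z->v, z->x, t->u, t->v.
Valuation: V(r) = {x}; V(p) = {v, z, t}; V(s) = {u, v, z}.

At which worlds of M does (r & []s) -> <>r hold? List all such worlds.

u, v, w, x, y, z, t

Let φ = (r & []s) -> <>r. Evaluate φ at each world:
  u (successors {u, z}): φ is true.
  v (successors {u, y}): φ is true.
  w (successors {v, w, z}): φ is true.
  x (successors {u, t}): φ is true.
  y (successors {v, x, y}): φ is true.
  z (successors {v, x}): φ is true.
  t (successors {u, v}): φ is true.
For instance, at y:
  At y: r & []s is false, <>r is true, so (r & []s) -> <>r is true.
    At y: r is false, []s is false, so r & []s is false.
      At y: []s requires s at every successor {v, x, y}.
        s fails at x, so []s is false at y.
    At y: <>r requires r at some successor in {v, x, y}.
      r holds at x, so <>r is true at y.
Satisfying worlds: {u, v, w, x, y, z, t}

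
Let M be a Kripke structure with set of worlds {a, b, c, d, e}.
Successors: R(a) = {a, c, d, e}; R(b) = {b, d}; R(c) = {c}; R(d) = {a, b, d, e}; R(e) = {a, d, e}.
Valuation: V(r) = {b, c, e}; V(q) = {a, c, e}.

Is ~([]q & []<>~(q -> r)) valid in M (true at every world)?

Yes

Let φ = ~([]q & []<>~(q -> r)). Evaluate φ at each world:
  a (successors {a, c, d, e}): φ is true.
  b (successors {b, d}): φ is true.
  c (successors {c}): φ is true.
  d (successors {a, b, d, e}): φ is true.
  e (successors {a, d, e}): φ is true.
For instance, at e:
  At e: []q & []<>~(q -> r) is false, so ~([]q & []<>~(q -> r)) is true.
    At e: []q is false, []<>~(q -> r) is true, so []q & []<>~(q -> r) is false.
      At e: []q requires q at every successor {a, d, e}.
        q fails at d, so []q is false at e.
      At e: []<>~(q -> r) requires <>~(q -> r) at every successor {a, d, e}.
        At a: <>~(q -> r) is true.
        At d: <>~(q -> r) is true.
        At e: <>~(q -> r) is true.
      So []<>~(q -> r) is true at e.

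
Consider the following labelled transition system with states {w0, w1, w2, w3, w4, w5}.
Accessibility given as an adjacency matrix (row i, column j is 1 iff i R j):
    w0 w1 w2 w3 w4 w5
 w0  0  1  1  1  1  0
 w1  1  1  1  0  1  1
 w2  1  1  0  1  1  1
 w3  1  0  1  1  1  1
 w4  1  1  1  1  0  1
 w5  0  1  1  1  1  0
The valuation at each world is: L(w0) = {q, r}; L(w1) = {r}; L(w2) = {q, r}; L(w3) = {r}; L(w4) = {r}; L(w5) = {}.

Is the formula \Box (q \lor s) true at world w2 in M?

No

At w2: \Box (q \lor s) requires q \lor s at every successor {w0, w1, w3, w4, w5}.
  q \lor s fails at w1, so \Box (q \lor s) is false at w2.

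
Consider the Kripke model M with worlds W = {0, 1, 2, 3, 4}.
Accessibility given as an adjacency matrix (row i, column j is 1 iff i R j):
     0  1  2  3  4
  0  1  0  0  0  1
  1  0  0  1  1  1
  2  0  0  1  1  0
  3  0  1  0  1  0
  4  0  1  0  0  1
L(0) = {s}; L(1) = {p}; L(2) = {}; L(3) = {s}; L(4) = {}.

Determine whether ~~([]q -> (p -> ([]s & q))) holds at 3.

At 3: ~([]q -> (p -> ([]s & q))) is false, so ~~([]q -> (p -> ([]s & q))) is true.
  At 3: []q -> (p -> ([]s & q)) is true, so ~([]q -> (p -> ([]s & q))) is false.
    At 3: []q is false, p -> ([]s & q) is true, so []q -> (p -> ([]s & q)) is true.
      At 3: []q requires q at every successor {1, 3}.
        q fails at 1, so []q is false at 3.
      At 3: p is false, []s & q is false, so p -> ([]s & q) is true.

Yes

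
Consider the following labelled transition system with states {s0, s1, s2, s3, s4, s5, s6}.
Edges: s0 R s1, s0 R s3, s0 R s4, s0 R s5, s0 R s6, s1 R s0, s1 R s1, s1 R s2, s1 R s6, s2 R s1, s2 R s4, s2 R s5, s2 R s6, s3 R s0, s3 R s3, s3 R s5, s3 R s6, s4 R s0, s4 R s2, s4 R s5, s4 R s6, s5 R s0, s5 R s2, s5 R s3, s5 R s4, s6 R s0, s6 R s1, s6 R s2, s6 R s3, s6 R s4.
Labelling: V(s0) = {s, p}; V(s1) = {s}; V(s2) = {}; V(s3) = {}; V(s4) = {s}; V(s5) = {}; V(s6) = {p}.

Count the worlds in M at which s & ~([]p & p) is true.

3

Recall that []ψ holds at a world iff ψ holds at every accessible world, and <>ψ holds iff ψ holds at some accessible world.
Let φ = s & ~([]p & p). Evaluate φ at each world:
  s0 (successors {s1, s3, s4, s5, s6}): φ is true.
  s1 (successors {s0, s1, s2, s6}): φ is true.
  s2 (successors {s1, s4, s5, s6}): φ is false.
  s3 (successors {s0, s3, s5, s6}): φ is false.
  s4 (successors {s0, s2, s5, s6}): φ is true.
  s5 (successors {s0, s2, s3, s4}): φ is false.
  s6 (successors {s0, s1, s2, s3, s4}): φ is false.
For instance, at s6:
  At s6: s is false, ~([]p & p) is true, so s & ~([]p & p) is false.
    At s6: []p & p is false, so ~([]p & p) is true.
      At s6: []p is false, p is true, so []p & p is false.
Satisfying worlds: {s0, s1, s4}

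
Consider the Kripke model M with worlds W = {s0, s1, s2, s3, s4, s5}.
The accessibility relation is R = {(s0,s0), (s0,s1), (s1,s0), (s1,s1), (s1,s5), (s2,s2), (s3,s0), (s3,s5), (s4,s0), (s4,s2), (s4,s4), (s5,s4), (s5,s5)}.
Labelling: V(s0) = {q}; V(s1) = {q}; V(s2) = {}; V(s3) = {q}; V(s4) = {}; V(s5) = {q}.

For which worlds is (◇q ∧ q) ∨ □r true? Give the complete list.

s0, s1, s3, s5

Recall that □ψ holds at a world iff ψ holds at every accessible world, and ◇ψ holds iff ψ holds at some accessible world.
Let φ = (◇q ∧ q) ∨ □r. Evaluate φ at each world:
  s0 (successors {s0, s1}): φ is true.
  s1 (successors {s0, s1, s5}): φ is true.
  s2 (successors {s2}): φ is false.
  s3 (successors {s0, s5}): φ is true.
  s4 (successors {s0, s2, s4}): φ is false.
  s5 (successors {s4, s5}): φ is true.
For instance, at s3:
  At s3: ◇q ∧ q is true, □r is false, so (◇q ∧ q) ∨ □r is true.
    At s3: ◇q is true, q is true, so ◇q ∧ q is true.
      At s3: ◇q requires q at some successor in {s0, s5}.
        q holds at s0, so ◇q is true at s3.
    At s3: □r requires r at every successor {s0, s5}.
      r fails at s0, so □r is false at s3.
Satisfying worlds: {s0, s1, s3, s5}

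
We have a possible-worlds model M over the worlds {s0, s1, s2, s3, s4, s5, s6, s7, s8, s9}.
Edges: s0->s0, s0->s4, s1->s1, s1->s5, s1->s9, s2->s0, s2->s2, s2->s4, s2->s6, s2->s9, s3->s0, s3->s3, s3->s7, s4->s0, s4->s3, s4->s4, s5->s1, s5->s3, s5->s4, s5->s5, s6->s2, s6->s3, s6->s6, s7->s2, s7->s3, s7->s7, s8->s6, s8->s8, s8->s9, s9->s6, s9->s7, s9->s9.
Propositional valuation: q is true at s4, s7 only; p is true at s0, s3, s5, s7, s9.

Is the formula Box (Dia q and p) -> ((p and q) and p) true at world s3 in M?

At s3: Box (Dia q and p) is true, (p and q) and p is false, so Box (Dia q and p) -> ((p and q) and p) is false.
  At s3: Box (Dia q and p) requires Dia q and p at every successor {s0, s3, s7}.
      At s0: Dia q is true, p is true, so Dia q and p is true.
      At s3: Dia q is true, p is true, so Dia q and p is true.
      At s7: Dia q is true, p is true, so Dia q and p is true.
  So Box (Dia q and p) is true at s3.

No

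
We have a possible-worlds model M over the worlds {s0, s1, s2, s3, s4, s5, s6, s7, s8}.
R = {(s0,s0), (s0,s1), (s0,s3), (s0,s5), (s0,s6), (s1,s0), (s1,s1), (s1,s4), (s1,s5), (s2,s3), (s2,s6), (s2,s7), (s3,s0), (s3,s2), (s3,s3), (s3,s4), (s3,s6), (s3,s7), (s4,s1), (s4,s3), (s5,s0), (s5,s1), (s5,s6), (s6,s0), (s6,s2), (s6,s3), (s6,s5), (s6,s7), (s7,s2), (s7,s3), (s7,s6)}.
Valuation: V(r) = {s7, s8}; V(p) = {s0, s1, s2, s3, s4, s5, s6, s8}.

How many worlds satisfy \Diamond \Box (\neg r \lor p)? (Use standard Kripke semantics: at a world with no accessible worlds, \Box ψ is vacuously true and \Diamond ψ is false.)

Let φ = \Diamond \Box (\neg r \lor p). Evaluate φ at each world:
  s0 (successors {s0, s1, s3, s5, s6}): φ is true.
  s1 (successors {s0, s1, s4, s5}): φ is true.
  s2 (successors {s3, s6, s7}): φ is true.
  s3 (successors {s0, s2, s3, s4, s6, s7}): φ is true.
  s4 (successors {s1, s3}): φ is true.
  s5 (successors {s0, s1, s6}): φ is true.
  s6 (successors {s0, s2, s3, s5, s7}): φ is true.
  s7 (successors {s2, s3, s6}): φ is false.
  s8 (successors ∅): φ is false.
For instance, at s0:
  At s0: \Diamond \Box (\neg r \lor p) requires \Box (\neg r \lor p) at some successor in {s0, s1, s3, s5, s6}.
    \Box (\neg r \lor p) holds at s0, so \Diamond \Box (\neg r \lor p) is true at s0.
      At s0: \Box (\neg r \lor p) requires \neg r \lor p at every successor {s0, s1, s3, s5, s6}.
        At s0: \neg r \lor p is true.
        At s1: \neg r \lor p is true.
        At s3: \neg r \lor p is true.
        At s5: \neg r \lor p is true.
        At s6: \neg r \lor p is true.
      So \Box (\neg r \lor p) is true at s0.
Satisfying worlds: {s0, s1, s2, s3, s4, s5, s6}

7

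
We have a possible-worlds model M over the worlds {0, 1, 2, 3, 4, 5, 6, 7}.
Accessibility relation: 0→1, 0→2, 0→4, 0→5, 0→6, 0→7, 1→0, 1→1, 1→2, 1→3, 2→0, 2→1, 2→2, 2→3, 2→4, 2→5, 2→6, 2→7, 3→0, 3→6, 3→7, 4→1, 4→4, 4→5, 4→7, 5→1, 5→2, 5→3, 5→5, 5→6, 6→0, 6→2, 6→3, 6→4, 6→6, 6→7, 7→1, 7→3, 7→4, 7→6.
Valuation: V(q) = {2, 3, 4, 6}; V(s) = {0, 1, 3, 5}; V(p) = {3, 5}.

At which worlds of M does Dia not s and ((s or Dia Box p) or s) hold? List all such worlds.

Let φ = Dia not s and ((s or Dia Box p) or s). Evaluate φ at each world:
  0 (successors {1, 2, 4, 5, 6, 7}): φ is true.
  1 (successors {0, 1, 2, 3}): φ is true.
  2 (successors {0, 1, 2, 3, 4, 5, 6, 7}): φ is false.
  3 (successors {0, 6, 7}): φ is true.
  4 (successors {1, 4, 5, 7}): φ is false.
  5 (successors {1, 2, 3, 5, 6}): φ is true.
  6 (successors {0, 2, 3, 4, 6, 7}): φ is false.
  7 (successors {1, 3, 4, 6}): φ is false.
For instance, at 5:
  At 5: Dia not s is true, (s or Dia Box p) or s is true, so Dia not s and ((s or Dia Box p) or s) is true.
    At 5: Dia not s requires not s at some successor in {1, 2, 3, 5, 6}.
      not s holds at 2, so Dia not s is true at 5.
    At 5: s or Dia Box p is true, s is true, so (s or Dia Box p) or s is true.
      At 5: s is true, Dia Box p is false, so s or Dia Box p is true.
Satisfying worlds: {0, 1, 3, 5}

0, 1, 3, 5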